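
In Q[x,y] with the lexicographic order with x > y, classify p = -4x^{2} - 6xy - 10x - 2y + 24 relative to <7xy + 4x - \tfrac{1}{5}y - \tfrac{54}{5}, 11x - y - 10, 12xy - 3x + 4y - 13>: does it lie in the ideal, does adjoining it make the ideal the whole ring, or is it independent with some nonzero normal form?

First compute the reduced Gröbner basis of I by Buchberger's algorithm.
f_1 = 7xy + 4x - \tfrac{1}{5}y - \tfrac{54}{5}, LT = xy.
f_2 = 11x - y - 10, LT = x.
f_3 = 12xy - 3x + 4y - 13, LT = xy.

S(f_1,f_2): lcm = xy. S = \tfrac{4}{7}x + \tfrac{1}{11}y^{2} + \tfrac{339}{385}y - \tfrac{54}{35}.
  reduce S modulo (f_1, f_2, f_3):
  remainder \tfrac{1}{11}y^{2} + \tfrac{359}{385}y - \tfrac{394}{385} ≠ 0; add h_4 = \tfrac{1}{11}y^{2} + \tfrac{359}{385}y - \tfrac{394}{385} to the basis.

S(f_1,f_3): lcm = xy. S = \tfrac{23}{28}x - \tfrac{38}{105}y - \tfrac{193}{420}.
  reduce S modulo (f_1, f_2, f_3, h_4):
  remainder -\tfrac{1327}{4620}y + \tfrac{1327}{4620} ≠ 0; add h_5 = -\tfrac{1327}{4620}y + \tfrac{1327}{4620} to the basis.

The other S-polynomials (S(f_2,f_3), S(f_1,h_4), S(f_2,h_4), S(f_3,h_4), S(f_1,h_5), S(f_2,h_5), S(f_3,h_5), S(h_4,h_5)) all reduce to 0 modulo the current basis, so we have a Gröbner basis.
Inter-reduce: drop elements whose leading term is divisible by another's, tail-reduce, and make monic.
Reduced Gröbner basis: {x - 1, y - 1}.
Label its elements g_1 = x - 1, g_2 = y - 1.

Reduce p = -4x^{2} - 6xy - 10x - 2y + 24 modulo G:
  leading term x^{2}: subtract (-4x)·g_1 from -4x^{2} - 6xy - 10x - 2y + 24 → -6xy - 14x - 2y + 24
  leading term xy: subtract (-6y)·g_1 from -6xy - 14x - 2y + 24 → -14x - 8y + 24
  leading term x: subtract (-14)·g_1 from -14x - 8y + 24 → -8y + 10
  leading term y: subtract (-8)·g_2 from -8y + 10 → 2
  leading term 1: no divisor's leading term divides it; move 2 to the remainder.
  normal form = 2.
The normal form is nonzero, so p ∉ I. Since p minus its normal form lies in I, I + (p) = I + (r) where r = 2; decide whether this ideal is the whole ring.
Here r = 2 is a nonzero constant, hence a unit: 1 ∈ I + (p), the Gröbner basis of I + (p) is {1}, and the enlarged system has no common solution — adjoining p is inconsistent.

Adjoining -4x^{2} - 6xy - 10x - 2y + 24 makes the ideal the whole ring: the system is inconsistent.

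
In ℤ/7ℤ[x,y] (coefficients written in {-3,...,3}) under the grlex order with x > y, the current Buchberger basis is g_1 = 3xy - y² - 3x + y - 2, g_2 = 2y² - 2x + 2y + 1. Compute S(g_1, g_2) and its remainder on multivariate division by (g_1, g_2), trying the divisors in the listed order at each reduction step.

lcm(LM(g_1), LM(g_2)) = xy².
S = (lcm/LT(g_1))·g_1 − (lcm/LT(g_2))·g_2 = 2y³ + x² - 2xy - 2y² + 3x - 3y.
Reduce S modulo (g_1, g_2) in that order:
  leading term y³: subtract (y)·g_2 from 2y³ + x² - 2xy - 2y² + 3x - 3y → x² + 3y² + 3x + 3y
  leading term x²: no divisor's leading term divides it; move x² to the remainder.
  leading term y²: subtract (-2)·g_2 from 3y² + 3x + 3y → -x + 2
  leading term x: no divisor's leading term divides it; move -x to the remainder.
  leading term 1: no divisor's leading term divides it; move 2 to the remainder.
The remainder x² - x + 2 is nonzero, so it would be added as the next basis element.

S(g_1, g_2) = 2y³ + x² - 2xy - 2y² + 3x - 3y; remainder on division = x² - x + 2.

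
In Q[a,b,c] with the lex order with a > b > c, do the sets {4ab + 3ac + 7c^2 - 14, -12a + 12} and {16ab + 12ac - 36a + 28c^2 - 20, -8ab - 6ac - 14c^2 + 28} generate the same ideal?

Since reduced Gröbner bases are canonical representatives of ideals under a given ordering, it suffices to compute and compare them.
Buchberger on the first generating set:
f_1 = 4ab + 3ac + 7c^2 - 14, LT = ab.
f_2 = -12a + 12, LT = a.

S(f_1,f_2): lcm = ab. S = 3/4ac + b + 7/4c^2 - 7/2.
  reduce S modulo (f_1, f_2):
  remainder b + 7/4c^2 + 3/4c - 7/2 ≠ 0; add g_3 = b + 7/4c^2 + 3/4c - 7/2 to the basis.

The other S-polynomials (S(f_1,g_3), S(f_2,g_3)) all reduce to 0 modulo the current basis, so we have a Gröbner basis.
Inter-reduce: drop elements whose leading term is divisible by another's, tail-reduce, and make monic.
Reduced Gröbner basis: {a - 1, b + 7/4c^2 + 3/4c - 7/2}.

Buchberger on the second generating set:
h_1 = 16ab + 12ac - 36a + 28c^2 - 20, LT = ab.
h_2 = -8ab - 6ac - 14c^2 + 28, LT = ab.

S(h_1,h_2): lcm = ab. S = -9/4a + 9/4.
  reduce S modulo (h_1, h_2):
  remainder -9/4a + 9/4 ≠ 0; add k_3 = -9/4a + 9/4 to the basis.

S(h_1,k_3): lcm = ab. S = 3/4ac - 9/4a + b + 7/4c^2 - 5/4.
  reduce S modulo (h_1, h_2, k_3):
  remainder b + 7/4c^2 + 3/4c - 7/2 ≠ 0; add k_4 = b + 7/4c^2 + 3/4c - 7/2 to the basis.

The other S-polynomials (S(h_2,k_3), S(h_1,k_4), S(h_2,k_4), S(k_3,k_4)) all reduce to 0 modulo the current basis, so we have a Gröbner basis.
Inter-reduce: drop elements whose leading term is divisible by another's, tail-reduce, and make monic.
Reduced Gröbner basis: {a - 1, b + 7/4c^2 + 3/4c - 7/2}.

The two bases agree; hence the ideals are identical.

Yes, the ideals are equal.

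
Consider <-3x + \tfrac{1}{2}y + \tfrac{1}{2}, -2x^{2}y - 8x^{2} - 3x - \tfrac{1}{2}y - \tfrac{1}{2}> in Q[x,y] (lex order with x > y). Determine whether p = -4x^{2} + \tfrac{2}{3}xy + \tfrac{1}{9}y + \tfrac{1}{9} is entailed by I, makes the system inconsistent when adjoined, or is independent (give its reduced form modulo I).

-4x^{2} + \tfrac{2}{3}xy + \tfrac{1}{9}y + \tfrac{1}{9} lies in I (it reduces to 0).

First compute the reduced Gröbner basis of I by Buchberger's algorithm.
f_1 = -3x + \tfrac{1}{2}y + \tfrac{1}{2}, LT = x.
f_2 = -2x^{2}y - 8x^{2} - 3x - \tfrac{1}{2}y - \tfrac{1}{2}, LT = x^{2}y.

S(f_1,f_2): lcm = x^{2}y. S = -4x^{2} - \tfrac{1}{6}xy^{2} - \tfrac{1}{6}xy - \tfrac{3}{2}x - \tfrac{1}{4}y - \tfrac{1}{4}.
  leading term x^{2}: subtract (\tfrac{4}{3}x)·f_1 from -4x^{2} - \tfrac{1}{6}xy^{2} - \tfrac{1}{6}xy - \tfrac{3}{2}x - \tfrac{1}{4}y - \tfrac{1}{4} → -\tfrac{1}{6}xy^{2} - \tfrac{5}{6}xy - \tfrac{13}{6}x - \tfrac{1}{4}y - \tfrac{1}{4}
  leading term xy^{2}: subtract (\tfrac{1}{18}y^{2})·f_1 from -\tfrac{1}{6}xy^{2} - \tfrac{5}{6}xy - \tfrac{13}{6}x - \tfrac{1}{4}y - \tfrac{1}{4} → -\tfrac{5}{6}xy - \tfrac{13}{6}x - \tfrac{1}{36}y^{3} - \tfrac{1}{36}y^{2} - \tfrac{1}{4}y - \tfrac{1}{4}
  leading term xy: subtract (\tfrac{5}{18}y)·f_1 from -\tfrac{5}{6}xy - \tfrac{13}{6}x - \tfrac{1}{36}y^{3} - \tfrac{1}{36}y^{2} - \tfrac{1}{4}y - \tfrac{1}{4} → -\tfrac{13}{6}x - \tfrac{1}{36}y^{3} - \tfrac{1}{6}y^{2} - \tfrac{7}{18}y - \tfrac{1}{4}
  leading term x: subtract (\tfrac{13}{18})·f_1 from -\tfrac{13}{6}x - \tfrac{1}{36}y^{3} - \tfrac{1}{6}y^{2} - \tfrac{7}{18}y - \tfrac{1}{4} → -\tfrac{1}{36}y^{3} - \tfrac{1}{6}y^{2} - \tfrac{3}{4}y - \tfrac{11}{18}
  leading term y^{3}: no divisor's leading term divides it; move -\tfrac{1}{36}y^{3} to the remainder.
  leading term y^{2}: no divisor's leading term divides it; move -\tfrac{1}{6}y^{2} to the remainder.
  leading term y: no divisor's leading term divides it; move -\tfrac{3}{4}y to the remainder.
  leading term 1: no divisor's leading term divides it; move -\tfrac{11}{18} to the remainder.
  remainder -\tfrac{1}{36}y^{3} - \tfrac{1}{6}y^{2} - \tfrac{3}{4}y - \tfrac{11}{18} ≠ 0; add h_3 = -\tfrac{1}{36}y^{3} - \tfrac{1}{6}y^{2} - \tfrac{3}{4}y - \tfrac{11}{18} to the basis.

The other S-polynomials (S(f_1,h_3), S(f_2,h_3)) all reduce to 0 modulo the current basis, so we have a Gröbner basis.
Inter-reduce: drop elements whose leading term is divisible by another's, tail-reduce, and make monic.
Reduced Gröbner basis: {x - \tfrac{1}{6}y - \tfrac{1}{6}, y^{3} + 6y^{2} + 27y + 22}.
Label its elements g_1 = x - \tfrac{1}{6}y - \tfrac{1}{6}, g_2 = y^{3} + 6y^{2} + 27y + 22.

Reduce p = -4x^{2} + \tfrac{2}{3}xy + \tfrac{1}{9}y + \tfrac{1}{9} modulo G:
  leading term x^{2}: subtract (-4x)·g_1 from -4x^{2} + \tfrac{2}{3}xy + \tfrac{1}{9}y + \tfrac{1}{9} → -\tfrac{2}{3}x + \tfrac{1}{9}y + \tfrac{1}{9}
  leading term x: subtract (-\tfrac{2}{3})·g_1 from -\tfrac{2}{3}x + \tfrac{1}{9}y + \tfrac{1}{9} → 0
  normal form = 0.
Since the normal form is 0, p ∈ I.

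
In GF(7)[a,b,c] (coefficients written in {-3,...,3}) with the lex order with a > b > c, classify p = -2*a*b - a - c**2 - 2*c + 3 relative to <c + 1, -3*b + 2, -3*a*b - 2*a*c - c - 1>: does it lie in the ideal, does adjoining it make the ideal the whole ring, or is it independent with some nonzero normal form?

Adjoining -2*a*b - a - c**2 - 2*c + 3 makes the ideal the whole ring: the system is inconsistent.

First compute the reduced Gröbner basis of I by Buchberger's algorithm.
f_1 = c + 1, LT = c.
f_2 = -3*b + 2, LT = b.
f_3 = -3*a*b - 2*a*c - c - 1, LT = a*b.

S(f_1,f_2): leading monomials are coprime, so the S-polynomial reduces to 0 (Buchberger's first criterion).
S(f_1,f_3): leading monomials are coprime, so the S-polynomial reduces to 0 (Buchberger's first criterion).
S(f_2,f_3): lcm = a*b. S = -3*a*c - 3*a + 2*c + 2.
  leading term a*c: subtract (-3*a)·f_1 from -3*a*c - 3*a + 2*c + 2 → 2*c + 2
  leading term c: subtract (2)·f_1 from 2*c + 2 → 0
  remainder 0.

Every S-polynomial of the final basis reduces to 0, so we have a Gröbner basis.
Inter-reduce: drop elements whose leading term is divisible by another's, tail-reduce, and make monic.
Reduced Gröbner basis: {b - 3, c + 1}.
Label its elements g_1 = b - 3, g_2 = c + 1.

Reduce p = -2*a*b - a - c**2 - 2*c + 3 modulo G:
  leading term a*b: subtract (-2*a)·g_1 from -2*a*b - a - c**2 - 2*c + 3 → -c**2 - 2*c + 3
  leading term c**2: subtract (-c)·g_2 from -c**2 - 2*c + 3 → -c + 3
  leading term c: subtract (-1)·g_2 from -c + 3 → -3
  leading term 1: no divisor's leading term divides it; move -3 to the remainder.
  normal form = -3.
The normal form is nonzero, so p ∉ I. Since p minus its normal form lies in I, I + (p) = I + (r) where r = -3; decide whether this ideal is the whole ring.
Here r = -3 is a nonzero constant, hence a unit: 1 ∈ I + (p), the Gröbner basis of I + (p) is {1}, and the enlarged system has no common solution — adjoining p is inconsistent.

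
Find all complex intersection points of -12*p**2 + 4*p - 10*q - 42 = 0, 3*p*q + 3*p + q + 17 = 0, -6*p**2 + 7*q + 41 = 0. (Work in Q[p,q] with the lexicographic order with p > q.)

{(1, -5)}

Compute a lex Gröbner basis by Buchberger's algorithm.
f_1 = -12*p**2 + 4*p - 10*q - 42, LT = p**2.
f_2 = 3*p*q + 3*p + q + 17, LT = p*q.
f_3 = -6*p**2 + 7*q + 41, LT = p**2.

S(f_1,f_2): lcm = p**2*q. S = -p**2 - 2/3*p*q - 17/3*p + 5/6*q**2 + 7/2*q.
  reduce S modulo (f_1, f_2, f_3):
  remainder -16/3*p + 5/6*q**2 + 41/9*q + 131/18 ≠ 0; add h_4 = -16/3*p + 5/6*q**2 + 41/9*q + 131/18 to the basis.

S(f_1,f_3): lcm = p**2. S = -1/3*p + 2*q + 31/3.
  reduce S modulo (f_1, f_2, f_3, h_4):
  remainder -5/96*q**2 + 247/144*q + 2845/288 ≠ 0; add h_5 = -5/96*q**2 + 247/144*q + 2845/288 to the basis.

S(f_2,f_3): lcm = p**2*q. S = p**2 + 1/3*p*q + 17/3*p + 7/6*q**2 + 41/6*q.
  reduce S modulo (f_1, f_2, f_3, h_4, h_5):
  remainder 3524/45*q + 3524/9 ≠ 0; add h_6 = 3524/45*q + 3524/9 to the basis.

The other S-polynomials (S(f_1,h_4), S(f_2,h_4), S(f_3,h_4), S(f_1,h_5), S(f_2,h_5), S(f_3,h_5), S(h_4,h_5), S(f_1,h_6), S(f_2,h_6), S(f_3,h_6), S(h_4,h_6), S(h_5,h_6)) all reduce to 0 modulo the current basis, so we have a Gröbner basis.
Inter-reduce: drop elements whose leading term is divisible by another's, tail-reduce, and make monic.
Reduced Gröbner basis: {p - 1, q + 5}.

The lex basis is triangular: the last element involves only q. Solving q + 5 = 0 gives q ∈ {-5}; substituting each value into the earlier elements determines the remaining variables.
  q = -5: the earlier basis element becomes p - 1 = 0, giving p = 1 — point (1, -5).
A lex Gröbner basis triangularizes the system, enabling back-substitution.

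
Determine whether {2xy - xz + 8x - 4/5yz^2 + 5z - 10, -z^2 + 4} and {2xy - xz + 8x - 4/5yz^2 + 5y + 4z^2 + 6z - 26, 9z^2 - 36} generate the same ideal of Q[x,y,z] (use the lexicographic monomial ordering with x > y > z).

No, the ideals differ.

Two ideals are equal iff their reduced Gröbner bases coincide (the reduced basis is unique for a fixed ordering).
Buchberger on the first generating set:
f_1 = 2xy - xz + 8x - 4/5yz^2 + 5z - 10, LT = xy.
f_2 = -z^2 + 4, LT = z^2.

The S-polynomials (S(f_1,f_2)) all reduce to 0 modulo the current basis, so we have a Gröbner basis.
Inter-reduce: drop elements whose leading term is divisible by another's, tail-reduce, and make monic.
Reduced Gröbner basis: {xy - 1/2xz + 4x - 8/5y + 5/2z - 5, z^2 - 4}.

Buchberger on the second generating set:
h_1 = 2xy - xz + 8x - 4/5yz^2 + 5y + 4z^2 + 6z - 26, LT = xy.
h_2 = 9z^2 - 36, LT = z^2.

The S-polynomials (S(h_1,h_2)) all reduce to 0 modulo the current basis, so we have a Gröbner basis.
Inter-reduce: drop elements whose leading term is divisible by another's, tail-reduce, and make monic.
Reduced Gröbner basis: {xy - 1/2xz + 4x + 9/10y + 3z - 5, z^2 - 4}.

The bases are distinct; the ideals are different.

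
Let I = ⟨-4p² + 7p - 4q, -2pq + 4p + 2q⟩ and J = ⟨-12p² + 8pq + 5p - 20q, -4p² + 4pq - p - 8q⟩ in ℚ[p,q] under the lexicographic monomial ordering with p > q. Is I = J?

Yes, the ideals are equal.

Two ideals are equal iff their reduced Gröbner bases coincide (the reduced basis is unique for a fixed ordering).
Buchberger on the first generating set:
f_1 = -4p² + 7p - 4q, LT = p².
f_2 = -2pq + 4p + 2q, LT = pq.

S(f_1,f_2): lcm = p²q. S = 2p² - ¾pq + q².
  leading term p²: subtract (-½)·f_1 from 2p² - ¾pq + q² → -¾pq + 7/2p + q² - 2q
  leading term pq: subtract (⅜)·f_2 from -¾pq + 7/2p + q² - 2q → 2p + q² - 11/4q
  leading term p: no divisor's leading term divides it; move 2p to the remainder.
  leading term q²: no divisor's leading term divides it; move q² to the remainder.
  leading term q: no divisor's leading term divides it; move -11/4q to the remainder.
  remainder 2p + q² - 11/4q ≠ 0; add g_3 = 2p + q² - 11/4q to the basis.

S(f_1,g_3): lcm = p². S = -½pq² + 11/8pq - 7/4p + q.
  leading term pq²: subtract (¼q)·f_2 from -½pq² + 11/8pq - 7/4p + q → ⅜pq - 7/4p - ½q² + q
  leading term pq: subtract (-3/16)·f_2 from ⅜pq - 7/4p - ½q² + q → -p - ½q² + 11/8q
  leading term p: subtract (-½)·g_3 from -p - ½q² + 11/8q → 0
  remainder 0.

S(f_2,g_3): lcm = pq. S = -2p - ½q³ + 11/8q² - q.
  leading term p: subtract (-1)·g_3 from -2p - ½q³ + 11/8q² - q → -½q³ + 19/8q² - 15/4q
  leading term q³: no divisor's leading term divides it; move -½q³ to the remainder.
  leading term q²: no divisor's leading term divides it; move 19/8q² to the remainder.
  leading term q: no divisor's leading term divides it; move -15/4q to the remainder.
  remainder -½q³ + 19/8q² - 15/4q ≠ 0; add g_4 = -½q³ + 19/8q² - 15/4q to the basis.

S(f_1,g_4): leading monomials are coprime, so the S-polynomial reduces to 0 (Buchberger's first criterion).
S(f_2,g_4): lcm = pq³. S = 11/4pq² - 15/2pq - q³.
  leading term pq²: subtract (-11/8q)·f_2 from 11/4pq² - 15/2pq - q³ → -2pq - q³ + 11/4q²
  leading term pq: subtract (1)·f_2 from -2pq - q³ + 11/4q² → -4p - q³ + 11/4q² - 2q
  leading term p: subtract (-2)·g_3 from -4p - q³ + 11/4q² - 2q → -q³ + 19/4q² - 15/2q
  leading term q³: subtract (2)·g_4 from -q³ + 19/4q² - 15/2q → 0
  remainder 0.

S(g_3,g_4): leading monomials are coprime, so the S-polynomial reduces to 0 (Buchberger's first criterion).
Every S-polynomial of the final basis reduces to 0, so we have a Gröbner basis.
Inter-reduce: drop elements whose leading term is divisible by another's, tail-reduce, and make monic.
Reduced Gröbner basis: {p + ½q² - 11/8q, q³ - 19/4q² + 15/2q}.

Buchberger on the second generating set:
h_1 = -12p² + 8pq + 5p - 20q, LT = p².
h_2 = -4p² + 4pq - p - 8q, LT = p².

S(h_1,h_2): lcm = p². S = ⅓pq - ⅔p - ⅓q.
  leading term pq: no divisor's leading term divides it; move ⅓pq to the remainder.
  leading term p: no divisor's leading term divides it; move -⅔p to the remainder.
  leading term q: no divisor's leading term divides it; move -⅓q to the remainder.
  remainder ⅓pq - ⅔p - ⅓q ≠ 0; add k_3 = ⅓pq - ⅔p - ⅓q to the basis.

S(h_1,k_3): lcm = p²q. S = 2p² - ⅔pq² + 7/12pq + 5/3q².
  leading term p²: subtract (-⅙)·h_1 from 2p² - ⅔pq² + 7/12pq + 5/3q² → -⅔pq² + 23/12pq + ⅚p + 5/3q² - 10/3q
  leading term pq²: subtract (-2q)·k_3 from -⅔pq² + 23/12pq + ⅚p + 5/3q² - 10/3q → 7/12pq + ⅚p + q² - 10/3q
  leading term pq: subtract (7/4)·k_3 from 7/12pq + ⅚p + q² - 10/3q → 2p + q² - 11/4q
  leading term p: no divisor's leading term divides it; move 2p to the remainder.
  leading term q²: no divisor's leading term divides it; move q² to the remainder.
  leading term q: no divisor's leading term divides it; move -11/4q to the remainder.
  remainder 2p + q² - 11/4q ≠ 0; add k_4 = 2p + q² - 11/4q to the basis.

S(h_2,k_3): lcm = p²q. S = 2p² - pq² + 5/4pq + 2q².
  leading term p²: subtract (-⅙)·h_1 from 2p² - pq² + 5/4pq + 2q² → -pq² + 31/12pq + ⅚p + 2q² - 10/3q
  leading term pq²: subtract (-3q)·k_3 from -pq² + 31/12pq + ⅚p + 2q² - 10/3q → 7/12pq + ⅚p + q² - 10/3q
  leading term pq: subtract (7/4)·k_3 from 7/12pq + ⅚p + q² - 10/3q → 2p + q² - 11/4q
  leading term p: subtract (1)·k_4 from 2p + q² - 11/4q → 0
  remainder 0.

S(h_1,k_4): lcm = p². S = -½pq² + 17/24pq - 5/12p + 5/3q.
  leading term pq²: subtract (-3/2q)·k_3 from -½pq² + 17/24pq - 5/12p + 5/3q → -7/24pq - 5/12p - ½q² + 5/3q
  leading term pq: subtract (-⅞)·k_3 from -7/24pq - 5/12p - ½q² + 5/3q → -p - ½q² + 11/8q
  leading term p: subtract (-½)·k_4 from -p - ½q² + 11/8q → 0
  remainder 0.

S(h_2,k_4): lcm = p². S = -½pq² + ⅜pq + ¼p + 2q.
  leading term pq²: subtract (-3/2q)·k_3 from -½pq² + ⅜pq + ¼p + 2q → -⅝pq + ¼p - ½q² + 2q
  leading term pq: subtract (-15/8)·k_3 from -⅝pq + ¼p - ½q² + 2q → -p - ½q² + 11/8q
  leading term p: subtract (-½)·k_4 from -p - ½q² + 11/8q → 0
  remainder 0.

S(k_3,k_4): lcm = pq. S = -2p - ½q³ + 11/8q² - q.
  leading term p: subtract (-1)·k_4 from -2p - ½q³ + 11/8q² - q → -½q³ + 19/8q² - 15/4q
  leading term q³: no divisor's leading term divides it; move -½q³ to the remainder.
  leading term q²: no divisor's leading term divides it; move 19/8q² to the remainder.
  leading term q: no divisor's leading term divides it; move -15/4q to the remainder.
  remainder -½q³ + 19/8q² - 15/4q ≠ 0; add k_5 = -½q³ + 19/8q² - 15/4q to the basis.

S(h_1,k_5): leading monomials are coprime, so the S-polynomial reduces to 0 (Buchberger's first criterion).
S(h_2,k_5): leading monomials are coprime, so the S-polynomial reduces to 0 (Buchberger's first criterion).
S(k_3,k_5): lcm = pq³. S = 11/4pq² - 15/2pq - q³.
  leading term pq²: subtract (33/4q)·k_3 from 11/4pq² - 15/2pq - q³ → -2pq - q³ + 11/4q²
  leading term pq: subtract (-6)·k_3 from -2pq - q³ + 11/4q² → -4p - q³ + 11/4q² - 2q
  leading term p: subtract (-2)·k_4 from -4p - q³ + 11/4q² - 2q → -q³ + 19/4q² - 15/2q
  leading term q³: subtract (2)·k_5 from -q³ + 19/4q² - 15/2q → 0
  remainder 0.

S(k_4,k_5): leading monomials are coprime, so the S-polynomial reduces to 0 (Buchberger's first criterion).
Every S-polynomial of the final basis reduces to 0, so we have a Gröbner basis.
Inter-reduce: drop elements whose leading term is divisible by another's, tail-reduce, and make monic.
Reduced Gröbner basis: {p + ½q² - 11/8q, q³ - 19/4q² + 15/2q}.

Same reduced basis, so the two generating sets span the same ideal.
The choice of monomial ordering does not affect the verdict — as long as both bases are computed under the same ordering, their equality decides ideal equality.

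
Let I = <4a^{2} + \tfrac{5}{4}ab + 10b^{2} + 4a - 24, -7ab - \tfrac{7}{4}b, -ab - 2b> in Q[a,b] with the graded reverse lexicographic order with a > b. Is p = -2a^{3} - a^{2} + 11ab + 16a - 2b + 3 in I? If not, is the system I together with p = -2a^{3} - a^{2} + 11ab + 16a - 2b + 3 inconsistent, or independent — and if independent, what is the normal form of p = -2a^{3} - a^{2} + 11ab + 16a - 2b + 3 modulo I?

-2a^{3} - a^{2} + 11ab + 16a - 2b + 3 is independent of I; its normal form modulo I is 3a + 9.

First compute the reduced Gröbner basis of I by Buchberger's algorithm.
f_1 = 4a^{2} + \tfrac{5}{4}ab + 10b^{2} + 4a - 24, LT = a^{2}.
f_2 = -7ab - \tfrac{7}{4}b, LT = ab.
f_3 = -ab - 2b, LT = ab.

S(f_1,f_2): lcm = a^{2}b. S = \tfrac{5}{16}ab^{2} + \tfrac{5}{2}b^{3} + \tfrac{3}{4}ab - 6b.
  leading term ab^{2}: subtract (-\tfrac{5}{112}b)·f_2 from \tfrac{5}{16}ab^{2} + \tfrac{5}{2}b^{3} + \tfrac{3}{4}ab - 6b → \tfrac{5}{2}b^{3} + \tfrac{3}{4}ab - \tfrac{5}{64}b^{2} - 6b
  leading term b^{3}: no divisor's leading term divides it; move \tfrac{5}{2}b^{3} to the remainder.
  leading term ab: subtract (-\tfrac{3}{28})·f_2 from \tfrac{3}{4}ab - \tfrac{5}{64}b^{2} - 6b → -\tfrac{5}{64}b^{2} - \tfrac{99}{16}b
  leading term b^{2}: no divisor's leading term divides it; move -\tfrac{5}{64}b^{2} to the remainder.
  leading term b: no divisor's leading term divides it; move -\tfrac{99}{16}b to the remainder.
  remainder \tfrac{5}{2}b^{3} - \tfrac{5}{64}b^{2} - \tfrac{99}{16}b ≠ 0; add h_4 = \tfrac{5}{2}b^{3} - \tfrac{5}{64}b^{2} - \tfrac{99}{16}b to the basis.

S(f_1,f_3): lcm = a^{2}b. S = \tfrac{5}{16}ab^{2} + \tfrac{5}{2}b^{3} - ab - 6b.
  leading term ab^{2}: subtract (-\tfrac{5}{112}b)·f_2 from \tfrac{5}{16}ab^{2} + \tfrac{5}{2}b^{3} - ab - 6b → \tfrac{5}{2}b^{3} - ab - \tfrac{5}{64}b^{2} - 6b
  leading term b^{3}: subtract (1)·h_4 from \tfrac{5}{2}b^{3} - ab - \tfrac{5}{64}b^{2} - 6b → -ab + \tfrac{3}{16}b
  leading term ab: subtract (\tfrac{1}{7})·f_2 from -ab + \tfrac{3}{16}b → \tfrac{7}{16}b
  leading term b: no divisor's leading term divides it; move \tfrac{7}{16}b to the remainder.
  remainder \tfrac{7}{16}b ≠ 0; add h_5 = \tfrac{7}{16}b to the basis.

S(f_2,f_3): lcm = ab. S = -\tfrac{7}{4}b.
  leading term b: subtract (-4)·h_5 from -\tfrac{7}{4}b → 0
  remainder 0.

S(f_1,h_4): leading monomials are coprime, so the S-polynomial reduces to 0 (Buchberger's first criterion).
S(f_2,h_4): lcm = ab^{3}. S = \tfrac{1}{32}ab^{2} + \tfrac{1}{4}b^{3} + \tfrac{99}{40}ab.
  leading term ab^{2}: subtract (-\tfrac{1}{224}b)·f_2 from \tfrac{1}{32}ab^{2} + \tfrac{1}{4}b^{3} + \tfrac{99}{40}ab → \tfrac{1}{4}b^{3} + \tfrac{99}{40}ab - \tfrac{1}{128}b^{2}
  leading term b^{3}: subtract (\tfrac{1}{10})·h_4 from \tfrac{1}{4}b^{3} + \tfrac{99}{40}ab - \tfrac{1}{128}b^{2} → \tfrac{99}{40}ab + \tfrac{99}{160}b
  leading term ab: subtract (-\tfrac{99}{280})·f_2 from \tfrac{99}{40}ab + \tfrac{99}{160}b → 0
  remainder 0.

S(f_3,h_4): lcm = ab^{3}. S = \tfrac{1}{32}ab^{2} + 2b^{3} + \tfrac{99}{40}ab.
  leading term ab^{2}: subtract (-\tfrac{1}{224}b)·f_2 from \tfrac{1}{32}ab^{2} + 2b^{3} + \tfrac{99}{40}ab → 2b^{3} + \tfrac{99}{40}ab - \tfrac{1}{128}b^{2}
  leading term b^{3}: subtract (\tfrac{4}{5})·h_4 from 2b^{3} + \tfrac{99}{40}ab - \tfrac{1}{128}b^{2} → \tfrac{99}{40}ab + \tfrac{7}{128}b^{2} + \tfrac{99}{20}b
  leading term ab: subtract (-\tfrac{99}{280})·f_2 from \tfrac{99}{40}ab + \tfrac{7}{128}b^{2} + \tfrac{99}{20}b → \tfrac{7}{128}b^{2} + \tfrac{693}{160}b
  leading term b^{2}: subtract (\tfrac{1}{8}b)·h_5 from \tfrac{7}{128}b^{2} + \tfrac{693}{160}b → \tfrac{693}{160}b
  leading term b: subtract (\tfrac{99}{10})·h_5 from \tfrac{693}{160}b → 0
  remainder 0.

S(f_1,h_5): leading monomials are coprime, so the S-polynomial reduces to 0 (Buchberger's first criterion).
S(f_2,h_5): lcm = ab. S = \tfrac{1}{4}b.
  leading term b: subtract (\tfrac{4}{7})·h_5 from \tfrac{1}{4}b → 0
  remainder 0.

S(f_3,h_5): lcm = ab. S = 2b.
  leading term b: subtract (\tfrac{32}{7})·h_5 from 2b → 0
  remainder 0.

S(h_4,h_5): lcm = b^{3}. S = -\tfrac{1}{32}b^{2} - \tfrac{99}{40}b.
  leading term b^{2}: subtract (-\tfrac{1}{14}b)·h_5 from -\tfrac{1}{32}b^{2} - \tfrac{99}{40}b → -\tfrac{99}{40}b
  leading term b: subtract (-\tfrac{198}{35})·h_5 from -\tfrac{99}{40}b → 0
  remainder 0.

Every S-polynomial of the final basis reduces to 0, so we have a Gröbner basis.
Inter-reduce: drop elements whose leading term is divisible by another's, tail-reduce, and make monic.
Reduced Gröbner basis: {a^{2} + a - 6, b}.
Label its elements g_1 = a^{2} + a - 6, g_2 = b.

Reduce p = -2a^{3} - a^{2} + 11ab + 16a - 2b + 3 modulo G:
  leading term a^{3}: subtract (-2a)·g_1 from -2a^{3} - a^{2} + 11ab + 16a - 2b + 3 → a^{2} + 11ab + 4a - 2b + 3
  leading term a^{2}: subtract (1)·g_1 from a^{2} + 11ab + 4a - 2b + 3 → 11ab + 3a - 2b + 9
  leading term ab: subtract (11a)·g_2 from 11ab + 3a - 2b + 9 → 3a - 2b + 9
  leading term a: no divisor's leading term divides it; move 3a to the remainder.
  leading term b: subtract (-2)·g_2 from -2b + 9 → 9
  leading term 1: no divisor's leading term divides it; move 9 to the remainder.
  normal form = 3a + 9.
The normal form is nonzero, so p ∉ I. Since p minus its normal form lies in I, I + (p) = I + (r) where r = 3a + 9; decide whether this ideal is the whole ring.
Run Buchberger on G together with r (pairs among the g_i already reduce to 0 since G is a Gröbner basis):
g_1 = a^{2} + a - 6, LT = a^{2}.
g_2 = b, LT = b.
r = 3a + 9, LT = a.

S(g_1,g_2): leading monomials are coprime, so the S-polynomial reduces to 0 (Buchberger's first criterion).
S(g_1,r): lcm = a^{2}. S = -2a - 6.
  leading term a: subtract (-\tfrac{2}{3})·r from -2a - 6 → 0
  remainder 0.

S(g_2,r): leading monomials are coprime, so the S-polynomial reduces to 0 (Buchberger's first criterion).
Every S-polynomial of the final basis reduces to 0, so we have a Gröbner basis.
Inter-reduce: drop elements whose leading term is divisible by another's, tail-reduce, and make monic.
Reduced Gröbner basis: {a + 3, b}.
The reduced Gröbner basis of I + (p) is {a + 3, b} ≠ {1}, a proper ideal, so the enlarged system stays consistent: p is independent of I, with normal form 3a + 9.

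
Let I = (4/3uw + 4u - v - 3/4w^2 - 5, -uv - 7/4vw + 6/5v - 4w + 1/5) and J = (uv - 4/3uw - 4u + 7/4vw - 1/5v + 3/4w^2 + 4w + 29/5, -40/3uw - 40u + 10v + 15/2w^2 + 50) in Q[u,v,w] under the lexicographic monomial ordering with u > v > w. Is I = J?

No, the ideals differ.

Two ideals are equal iff their reduced Gröbner bases coincide (the reduced basis is unique for a fixed ordering).
Buchberger on the first generating set:
f_1 = 4/3uw + 4u - v - 3/4w^2 - 5, LT = uw.
f_2 = -uv - 7/4vw + 6/5v - 4w + 1/5, LT = uv.

S(f_1,f_2): lcm = uvw. S = 3uv - 3/4v^2 - 37/16vw^2 + 6/5vw - 15/4v - 4w^2 + 1/5w.
  reduce S modulo (f_1, f_2):
  remainder -3/4v^2 - 37/16vw^2 - 81/20vw - 3/20v - 4w^2 - 59/5w + 3/5 ≠ 0; add g_3 = -3/4v^2 - 37/16vw^2 - 81/20vw - 3/20v - 4w^2 - 59/5w + 3/5 to the basis.

The other S-polynomials (S(f_1,g_3), S(f_2,g_3)) all reduce to 0 modulo the current basis, so we have a Gröbner basis.
Inter-reduce: drop elements whose leading term is divisible by another's, tail-reduce, and make monic.
Reduced Gröbner basis: {uv + 7/4vw - 6/5v + 4w - 1/5, uw + 3u - 3/4v - 9/16w^2 - 15/4, v^2 + 37/12vw^2 + 27/5vw + 1/5v + 16/3w^2 + 236/15w - 4/5}.

Buchberger on the second generating set:
h_1 = uv - 4/3uw - 4u + 7/4vw - 1/5v + 3/4w^2 + 4w + 29/5, LT = uv.
h_2 = -40/3uw - 40u + 10v + 15/2w^2 + 50, LT = uw.

S(h_1,h_2): lcm = uvw. S = -3uv - 4/3uw^2 - 4uw + 3/4v^2 + 37/16vw^2 - 1/5vw + 15/4v + 3/4w^3 + 4w^2 + 29/5w.
  reduce S modulo (h_1, h_2):
  remainder 3/4v^2 + 37/16vw^2 + 81/20vw + 3/20v + 4w^2 + 64/5w + 12/5 ≠ 0; add k_3 = 3/4v^2 + 37/16vw^2 + 81/20vw + 3/20v + 4w^2 + 64/5w + 12/5 to the basis.

The other S-polynomials (S(h_1,k_3), S(h_2,k_3)) all reduce to 0 modulo the current basis, so we have a Gröbner basis.
Inter-reduce: drop elements whose leading term is divisible by another's, tail-reduce, and make monic.
Reduced Gröbner basis: {uv + 7/4vw - 6/5v + 4w + 4/5, uw + 3u - 3/4v - 9/16w^2 - 15/4, v^2 + 37/12vw^2 + 27/5vw + 1/5v + 16/3w^2 + 256/15w + 16/5}.

These differ, so the ideals are not equal.
The choice of monomial ordering does not affect the verdict — as long as both bases are computed under the same ordering, their equality decides ideal equality.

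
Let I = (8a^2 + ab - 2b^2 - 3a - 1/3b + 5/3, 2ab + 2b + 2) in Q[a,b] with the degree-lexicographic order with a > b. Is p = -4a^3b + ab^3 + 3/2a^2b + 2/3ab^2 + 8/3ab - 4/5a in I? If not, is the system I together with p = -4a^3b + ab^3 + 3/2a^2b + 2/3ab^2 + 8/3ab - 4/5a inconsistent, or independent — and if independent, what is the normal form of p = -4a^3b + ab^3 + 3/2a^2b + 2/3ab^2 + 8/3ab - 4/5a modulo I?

First compute the reduced Gröbner basis of I by Buchberger's algorithm.
f_1 = 8a^2 + ab - 2b^2 - 3a - 1/3b + 5/3, LT = a^2.
f_2 = 2ab + 2b + 2, LT = ab.

S(f_1,f_2): lcm = a^2b. S = 1/8ab^2 - 1/4b^3 - 11/8ab - 1/24b^2 - a + 5/24b.
  reduce S modulo (f_1, f_2):
  remainder -1/4b^3 - 1/6b^2 - a + 35/24b + 11/8 ≠ 0; add h_3 = -1/4b^3 - 1/6b^2 - a + 35/24b + 11/8 to the basis.

The other S-polynomials (S(f_1,h_3), S(f_2,h_3)) all reduce to 0 modulo the current basis, so we have a Gröbner basis.
Inter-reduce: drop elements whose leading term is divisible by another's, tail-reduce, and make monic.
Reduced Gröbner basis: {b^3 + 2/3b^2 + 4a - 35/6b - 11/2, a^2 - 1/4b^2 - 3/8a - 1/6b + 1/12, ab + b + 1}.
Label its elements g_1 = b^3 + 2/3b^2 + 4a - 35/6b - 11/2, g_2 = a^2 - 1/4b^2 - 3/8a - 1/6b + 1/12, g_3 = ab + b + 1.

Reduce p = -4a^3b + ab^3 + 3/2a^2b + 2/3ab^2 + 8/3ab - 4/5a modulo G:
  leading term a^3b: subtract (-4ab)·g_2 from -4a^3b + ab^3 + 3/2a^2b + 2/3ab^2 + 8/3ab - 4/5a → 3ab - 4/5a
  leading term ab: subtract (3)·g_3 from 3ab - 4/5a → -4/5a - 3b - 3
  leading term a: no divisor's leading term divides it; move -4/5a to the remainder.
  leading term b: no divisor's leading term divides it; move -3b to the remainder.
  leading term 1: no divisor's leading term divides it; move -3 to the remainder.
  normal form = -4/5a - 3b - 3.
The normal form is nonzero, so p ∉ I. Since p minus its normal form lies in I, I + (p) = I + (r) where r = -4/5a - 3b - 3; decide whether this ideal is the whole ring.
Run Buchberger on G together with r (pairs among the g_i already reduce to 0 since G is a Gröbner basis):
g_1 = b^3 + 2/3b^2 + 4a - 35/6b - 11/2, LT = b^3.
g_2 = a^2 - 1/4b^2 - 3/8a - 1/6b + 1/12, LT = a^2.
g_3 = ab + b + 1, LT = ab.
r = -4/5a - 3b - 3, LT = a.

S(g_2,r): lcm = a^2. S = -15/4ab - 1/4b^2 - 33/8a - 1/6b + 1/12.
  reduce S modulo (g_1, g_2, g_3, r):
  remainder -1/4b^2 + 1829/96b + 1853/96 ≠ 0; add m_5 = -1/4b^2 + 1829/96b + 1853/96 to the basis.

S(g_3,r): lcm = ab. S = -15/4b^2 - 11/4b + 1.
  reduce S modulo (g_1, g_2, g_3, r, m_5):
  remainder -9233/32b - 9233/32 ≠ 0; add m_6 = -9233/32b - 9233/32 to the basis.

The other S-polynomials (S(g_1,g_2), S(g_1,g_3), S(g_1,r), S(g_2,g_3), S(g_1,m_5), S(g_2,m_5), S(g_3,m_5), S(r,m_5), S(g_1,m_6), S(g_2,m_6), S(g_3,m_6), S(r,m_6), S(m_5,m_6)) all reduce to 0 modulo the current basis, so we have a Gröbner basis.
Inter-reduce: drop elements whose leading term is divisible by another's, tail-reduce, and make monic.
Reduced Gröbner basis: {a, b + 1}.
The reduced Gröbner basis of I + (p) is {a, b + 1} ≠ {1}, a proper ideal, so the enlarged system stays consistent: p is independent of I, with normal form -4/5a - 3b - 3.

The remainder on division by a Gröbner basis is unique — it is the normal form.

-4a^3b + ab^3 + 3/2a^2b + 2/3ab^2 + 8/3ab - 4/5a is independent of I; its normal form modulo I is -4/5a - 3b - 3.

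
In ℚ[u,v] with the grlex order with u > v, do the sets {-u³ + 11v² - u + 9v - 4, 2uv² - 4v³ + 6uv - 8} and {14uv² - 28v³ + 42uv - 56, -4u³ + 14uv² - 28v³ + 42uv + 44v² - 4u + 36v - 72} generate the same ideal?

Yes, the ideals are equal.

Two ideals are equal iff their reduced Gröbner bases coincide (the reduced basis is unique for a fixed ordering).
Buchberger on the first generating set:
f_1 = -u³ + 11v² - u + 9v - 4, LT = u³.
f_2 = 2uv² - 4v³ + 6uv - 8, LT = uv².

S(f_1,f_2): lcm = u³v². S = 2u²v³ - 3u³v - 11v⁴ + uv² - 9v³ + 4u² + 4v².
  leading term u²v³: subtract (uv)·f_2 from 2u²v³ - 3u³v - 11v⁴ + uv² - 9v³ + 4u² + 4v² → 4uv⁴ - 3u³v - 6u²v² - 11v⁴ + uv² - 9v³ + 4u² + 8uv + 4v²
  leading term uv⁴: subtract (2v²)·f_2 from 4uv⁴ - 3u³v - 6u²v² - 11v⁴ + uv² - 9v³ + 4u² + 8uv + 4v² → 8v⁵ - 3u³v - 6u²v² - 12uv³ - 11v⁴ + uv² - 9v³ + 4u² + 8uv + 20v²
  leading term v⁵: no divisor's leading term divides it; move 8v⁵ to the remainder.
  leading term u³v: subtract (3v)·f_1 from -3u³v - 6u²v² - 12uv³ - 11v⁴ + uv² - 9v³ + 4u² + 8uv + 20v² → -6u²v² - 12uv³ - 11v⁴ + uv² - 42v³ + 4u² + 11uv - 7v² + 12v
  leading term u²v²: subtract (-3u)·f_2 from -6u²v² - 12uv³ - 11v⁴ + uv² - 42v³ + 4u² + 11uv - 7v² + 12v → -24uv³ - 11v⁴ + 18u²v + uv² - 42v³ + 4u² + 11uv - 7v² - 24u + 12v
  leading term uv³: subtract (-12v)·f_2 from -24uv³ - 11v⁴ + 18u²v + uv² - 42v³ + 4u² + 11uv - 7v² - 24u + 12v → -59v⁴ + 18u²v + 73uv² - 42v³ + 4u² + 11uv - 7v² - 24u - 84v
  leading term v⁴: no divisor's leading term divides it; move -59v⁴ to the remainder.
  leading term u²v: no divisor's leading term divides it; move 18u²v to the remainder.
  leading term uv²: subtract (73/2)·f_2 from 73uv² - 42v³ + 4u² + 11uv - 7v² - 24u - 84v → 104v³ + 4u² - 208uv - 7v² - 24u - 84v + 292
  leading term v³: no divisor's leading term divides it; move 104v³ to the remainder.
  leading term u²: no divisor's leading term divides it; move 4u² to the remainder.
  leading term uv: no divisor's leading term divides it; move -208uv to the remainder.
  leading term v²: no divisor's leading term divides it; move -7v² to the remainder.
  leading term u: no divisor's leading term divides it; move -24u to the remainder.
  leading term v: no divisor's leading term divides it; move -84v to the remainder.
  leading term 1: no divisor's leading term divides it; move 292 to the remainder.
  remainder 8v⁵ - 59v⁴ + 18u²v + 104v³ + 4u² - 208uv - 7v² - 24u - 84v + 292 ≠ 0; add g_3 = 8v⁵ - 59v⁴ + 18u²v + 104v³ + 4u² - 208uv - 7v² - 24u - 84v + 292 to the basis.

The other S-polynomials (S(f_1,g_3), S(f_2,g_3)) all reduce to 0 modulo the current basis, so we have a Gröbner basis.
Inter-reduce: drop elements whose leading term is divisible by another's, tail-reduce, and make monic.
Reduced Gröbner basis: {v⁵ - 59/8v⁴ + 9/4u²v + 13v³ + ½u² - 26uv - ⅞v² - 3u - 21/2v + 73/2, u³ - 11v² + u - 9v + 4, uv² - 2v³ + 3uv - 4}.

Buchberger on the second generating set:
h_1 = 14uv² - 28v³ + 42uv - 56, LT = uv².
h_2 = -4u³ + 14uv² - 28v³ + 42uv + 44v² - 4u + 36v - 72, LT = u³.

S(h_1,h_2): lcm = u³v². S = -2u²v³ + 7/2uv⁴ - 7v⁵ + 3u³v + 21/2uv³ + 11v⁴ - uv² + 9v³ - 4u² - 18v².
  leading term u²v³: subtract (-1/7uv)·h_1 from -2u²v³ + 7/2uv⁴ - 7v⁵ + 3u³v + 21/2uv³ + 11v⁴ - uv² + 9v³ - 4u² - 18v² → -½uv⁴ - 7v⁵ + 3u³v + 6u²v² + 21/2uv³ + 11v⁴ - uv² + 9v³ - 4u² - 8uv - 18v²
  leading term uv⁴: subtract (-1/28v²)·h_1 from -½uv⁴ - 7v⁵ + 3u³v + 6u²v² + 21/2uv³ + 11v⁴ - uv² + 9v³ - 4u² - 8uv - 18v² → -8v⁵ + 3u³v + 6u²v² + 12uv³ + 11v⁴ - uv² + 9v³ - 4u² - 8uv - 20v²
  leading term v⁵: no divisor's leading term divides it; move -8v⁵ to the remainder.
  leading term u³v: subtract (-¾v)·h_2 from 3u³v + 6u²v² + 12uv³ + 11v⁴ - uv² + 9v³ - 4u² - 8uv - 20v² → 6u²v² + 45/2uv³ - 10v⁴ + 61/2uv² + 42v³ - 4u² - 11uv + 7v² - 54v
  leading term u²v²: subtract (3/7u)·h_1 from 6u²v² + 45/2uv³ - 10v⁴ + 61/2uv² + 42v³ - 4u² - 11uv + 7v² - 54v → 69/2uv³ - 10v⁴ - 18u²v + 61/2uv² + 42v³ - 4u² - 11uv + 7v² + 24u - 54v
  leading term uv³: subtract (69/28v)·h_1 from 69/2uv³ - 10v⁴ - 18u²v + 61/2uv² + 42v³ - 4u² - 11uv + 7v² + 24u - 54v → 59v⁴ - 18u²v - 73uv² + 42v³ - 4u² - 11uv + 7v² + 24u + 84v
  leading term v⁴: no divisor's leading term divides it; move 59v⁴ to the remainder.
  leading term u²v: no divisor's leading term divides it; move -18u²v to the remainder.
  leading term uv²: subtract (-73/14)·h_1 from -73uv² + 42v³ - 4u² - 11uv + 7v² + 24u + 84v → -104v³ - 4u² + 208uv + 7v² + 24u + 84v - 292
  leading term v³: no divisor's leading term divides it; move -104v³ to the remainder.
  leading term u²: no divisor's leading term divides it; move -4u² to the remainder.
  leading term uv: no divisor's leading term divides it; move 208uv to the remainder.
  leading term v²: no divisor's leading term divides it; move 7v² to the remainder.
  leading term u: no divisor's leading term divides it; move 24u to the remainder.
  leading term v: no divisor's leading term divides it; move 84v to the remainder.
  leading term 1: no divisor's leading term divides it; move -292 to the remainder.
  remainder -8v⁵ + 59v⁴ - 18u²v - 104v³ - 4u² + 208uv + 7v² + 24u + 84v - 292 ≠ 0; add k_3 = -8v⁵ + 59v⁴ - 18u²v - 104v³ - 4u² + 208uv + 7v² + 24u + 84v - 292 to the basis.

The other S-polynomials (S(h_1,k_3), S(h_2,k_3)) all reduce to 0 modulo the current basis, so we have a Gröbner basis.
Inter-reduce: drop elements whose leading term is divisible by another's, tail-reduce, and make monic.
Reduced Gröbner basis: {v⁵ - 59/8v⁴ + 9/4u²v + 13v³ + ½u² - 26uv - ⅞v² - 3u - 21/2v + 73/2, u³ - 11v² + u - 9v + 4, uv² - 2v³ + 3uv - 4}.

The two bases agree; hence the ideals are identical.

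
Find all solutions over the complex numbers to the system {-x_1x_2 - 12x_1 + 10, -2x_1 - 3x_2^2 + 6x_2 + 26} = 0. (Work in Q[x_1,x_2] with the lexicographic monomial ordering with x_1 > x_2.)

{(1, -2), (-120 + 5*sqrt(582), -4 + sqrt(582)/3), (-5*sqrt(582) - 120, -sqrt(582)/3 - 4)}

Compute a lex Gröbner basis by Buchberger's algorithm.
f_1 = -x_1x_2 - 12x_1 + 10, LT = x_1x_2.
f_2 = -2x_1 - 3x_2^2 + 6x_2 + 26, LT = x_1.

S(f_1,f_2): lcm = x_1x_2. S = 12x_1 - 3/2x_2^3 + 3x_2^2 + 13x_2 - 10.
  reduce S modulo (f_1, f_2):
  remainder -3/2x_2^3 - 15x_2^2 + 49x_2 + 146 ≠ 0; add h_3 = -3/2x_2^3 - 15x_2^2 + 49x_2 + 146 to the basis.

The other S-polynomials (S(f_1,h_3), S(f_2,h_3)) all reduce to 0 modulo the current basis, so we have a Gröbner basis.
Inter-reduce: drop elements whose leading term is divisible by another's, tail-reduce, and make monic.
Reduced Gröbner basis: {x_1 + 3/2x_2^2 - 3x_2 - 13, x_2^3 + 10x_2^2 - 98/3x_2 - 292/3}.

Since the basis is lex-ordered, x_2^3 + 10x_2^2 - 98/3x_2 - 292/3 is univariate in x_2. Its roots are {-2, -4 + sqrt(582)/3, -sqrt(582)/3 - 4}. Back-substituting each root into the other basis elements fixes the other coordinates.
  x_2 = -2: the earlier basis element becomes x_1 - 1 = 0, giving x_1 = 1 — point (1, -2).
  x_2 = -4 + sqrt(582)/3: the earlier basis element becomes x_1 - 5*sqrt(582) + 120 = 0, giving x_1 = -120 + 5*sqrt(582) — point (-120 + 5*sqrt(582), -4 + sqrt(582)/3).
  x_2 = -sqrt(582)/3 - 4: the earlier basis element becomes x_1 + 120 + 5*sqrt(582) = 0, giving x_1 = -5*sqrt(582) - 120 — point (-5*sqrt(582) - 120, -sqrt(582)/3 - 4).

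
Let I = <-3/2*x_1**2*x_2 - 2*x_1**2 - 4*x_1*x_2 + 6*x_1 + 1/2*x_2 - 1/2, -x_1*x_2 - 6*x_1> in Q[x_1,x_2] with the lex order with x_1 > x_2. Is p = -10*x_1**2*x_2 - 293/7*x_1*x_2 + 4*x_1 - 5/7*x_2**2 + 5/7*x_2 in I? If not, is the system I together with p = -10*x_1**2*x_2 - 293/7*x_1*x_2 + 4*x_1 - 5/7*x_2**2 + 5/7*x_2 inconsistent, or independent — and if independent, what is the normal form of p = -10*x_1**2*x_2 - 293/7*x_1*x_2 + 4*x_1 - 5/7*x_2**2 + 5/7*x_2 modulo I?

-10*x_1**2*x_2 - 293/7*x_1*x_2 + 4*x_1 - 5/7*x_2**2 + 5/7*x_2 is independent of I; its normal form modulo I is -2*x_1.

First compute the reduced Gröbner basis of I by Buchberger's algorithm.
f_1 = -3/2*x_1**2*x_2 - 2*x_1**2 - 4*x_1*x_2 + 6*x_1 + 1/2*x_2 - 1/2, LT = x_1**2*x_2.
f_2 = -x_1*x_2 - 6*x_1, LT = x_1*x_2.

S(f_1,f_2): lcm = x_1**2*x_2. S = -14/3*x_1**2 + 8/3*x_1*x_2 - 4*x_1 - 1/3*x_2 + 1/3.
  leading term x_1**2: no divisor's leading term divides it; move -14/3*x_1**2 to the remainder.
  leading term x_1*x_2: subtract (-8/3)·f_2 from 8/3*x_1*x_2 - 4*x_1 - 1/3*x_2 + 1/3 → -20*x_1 - 1/3*x_2 + 1/3
  leading term x_1: no divisor's leading term divides it; move -20*x_1 to the remainder.
  leading term x_2: no divisor's leading term divides it; move -1/3*x_2 to the remainder.
  leading term 1: no divisor's leading term divides it; move 1/3 to the remainder.
  remainder -14/3*x_1**2 - 20*x_1 - 1/3*x_2 + 1/3 ≠ 0; add h_3 = -14/3*x_1**2 - 20*x_1 - 1/3*x_2 + 1/3 to the basis.

S(f_1,h_3): lcm = x_1**2*x_2. S = 4/3*x_1**2 - 34/21*x_1*x_2 - 4*x_1 - 1/14*x_2**2 - 11/42*x_2 + 1/3.
  leading term x_1**2: subtract (-2/7)·h_3 from 4/3*x_1**2 - 34/21*x_1*x_2 - 4*x_1 - 1/14*x_2**2 - 11/42*x_2 + 1/3 → -34/21*x_1*x_2 - 68/7*x_1 - 1/14*x_2**2 - 5/14*x_2 + 3/7
  leading term x_1*x_2: subtract (34/21)·f_2 from -34/21*x_1*x_2 - 68/7*x_1 - 1/14*x_2**2 - 5/14*x_2 + 3/7 → -1/14*x_2**2 - 5/14*x_2 + 3/7
  leading term x_2**2: no divisor's leading term divides it; move -1/14*x_2**2 to the remainder.
  leading term x_2: no divisor's leading term divides it; move -5/14*x_2 to the remainder.
  leading term 1: no divisor's leading term divides it; move 3/7 to the remainder.
  remainder -1/14*x_2**2 - 5/14*x_2 + 3/7 ≠ 0; add h_4 = -1/14*x_2**2 - 5/14*x_2 + 3/7 to the basis.

S(f_2,h_3): lcm = x_1**2*x_2. S = 6*x_1**2 - 30/7*x_1*x_2 - 1/14*x_2**2 + 1/14*x_2.
  leading term x_1**2: subtract (-9/7)·h_3 from 6*x_1**2 - 30/7*x_1*x_2 - 1/14*x_2**2 + 1/14*x_2 → -30/7*x_1*x_2 - 180/7*x_1 - 1/14*x_2**2 - 5/14*x_2 + 3/7
  leading term x_1*x_2: subtract (30/7)·f_2 from -30/7*x_1*x_2 - 180/7*x_1 - 1/14*x_2**2 - 5/14*x_2 + 3/7 → -1/14*x_2**2 - 5/14*x_2 + 3/7
  leading term x_2**2: subtract (1)·h_4 from -1/14*x_2**2 - 5/14*x_2 + 3/7 → 0
  remainder 0.

S(f_1,h_4): lcm = x_1**2*x_2**2. S = -11/3*x_1**2*x_2 + 6*x_1**2 + 8/3*x_1*x_2**2 - 4*x_1*x_2 - 1/3*x_2**2 + 1/3*x_2.
  leading term x_1**2*x_2: subtract (22/9)·f_1 from -11/3*x_1**2*x_2 + 6*x_1**2 + 8/3*x_1*x_2**2 - 4*x_1*x_2 - 1/3*x_2**2 + 1/3*x_2 → 98/9*x_1**2 + 8/3*x_1*x_2**2 + 52/9*x_1*x_2 - 44/3*x_1 - 1/3*x_2**2 - 8/9*x_2 + 11/9
  leading term x_1**2: subtract (-7/3)·h_3 from 98/9*x_1**2 + 8/3*x_1*x_2**2 + 52/9*x_1*x_2 - 44/3*x_1 - 1/3*x_2**2 - 8/9*x_2 + 11/9 → 8/3*x_1*x_2**2 + 52/9*x_1*x_2 - 184/3*x_1 - 1/3*x_2**2 - 5/3*x_2 + 2
  leading term x_1*x_2**2: subtract (-8/3*x_2)·f_2 from 8/3*x_1*x_2**2 + 52/9*x_1*x_2 - 184/3*x_1 - 1/3*x_2**2 - 5/3*x_2 + 2 → -92/9*x_1*x_2 - 184/3*x_1 - 1/3*x_2**2 - 5/3*x_2 + 2
  leading term x_1*x_2: subtract (92/9)·f_2 from -92/9*x_1*x_2 - 184/3*x_1 - 1/3*x_2**2 - 5/3*x_2 + 2 → -1/3*x_2**2 - 5/3*x_2 + 2
  leading term x_2**2: subtract (14/3)·h_4 from -1/3*x_2**2 - 5/3*x_2 + 2 → 0
  remainder 0.

S(f_2,h_4): lcm = x_1*x_2**2. S = x_1*x_2 + 6*x_1.
  leading term x_1*x_2: subtract (-1)·f_2 from x_1*x_2 + 6*x_1 → 0
  remainder 0.

S(h_3,h_4): leading monomials are coprime, so the S-polynomial reduces to 0 (Buchberger's first criterion).
Every S-polynomial of the final basis reduces to 0, so we have a Gröbner basis.
Inter-reduce: drop elements whose leading term is divisible by another's, tail-reduce, and make monic.
Reduced Gröbner basis: {x_1**2 + 30/7*x_1 + 1/14*x_2 - 1/14, x_1*x_2 + 6*x_1, x_2**2 + 5*x_2 - 6}.
Label its elements g_1 = x_1**2 + 30/7*x_1 + 1/14*x_2 - 1/14, g_2 = x_1*x_2 + 6*x_1, g_3 = x_2**2 + 5*x_2 - 6.

Reduce p = -10*x_1**2*x_2 - 293/7*x_1*x_2 + 4*x_1 - 5/7*x_2**2 + 5/7*x_2 modulo G:
  leading term x_1**2*x_2: subtract (-10*x_2)·g_1 from -10*x_1**2*x_2 - 293/7*x_1*x_2 + 4*x_1 - 5/7*x_2**2 + 5/7*x_2 → x_1*x_2 + 4*x_1
  leading term x_1*x_2: subtract (1)·g_2 from x_1*x_2 + 4*x_1 → -2*x_1
  leading term x_1: no divisor's leading term divides it; move -2*x_1 to the remainder.
  normal form = -2*x_1.
The normal form is nonzero, so p ∉ I. Since p minus its normal form lies in I, I + (p) = I + (r) where r = -2*x_1; decide whether this ideal is the whole ring.
Run Buchberger on G together with r (pairs among the g_i already reduce to 0 since G is a Gröbner basis):
g_1 = x_1**2 + 30/7*x_1 + 1/14*x_2 - 1/14, LT = x_1**2.
g_2 = x_1*x_2 + 6*x_1, LT = x_1*x_2.
g_3 = x_2**2 + 5*x_2 - 6, LT = x_2**2.
r = -2*x_1, LT = x_1.

S(g_1,g_2): lcm = x_1**2*x_2. S = -6*x_1**2 + 30/7*x_1*x_2 + 1/14*x_2**2 - 1/14*x_2.
  leading term x_1**2: subtract (-6)·g_1 from -6*x_1**2 + 30/7*x_1*x_2 + 1/14*x_2**2 - 1/14*x_2 → 30/7*x_1*x_2 + 180/7*x_1 + 1/14*x_2**2 + 5/14*x_2 - 3/7
  leading term x_1*x_2: subtract (30/7)·g_2 from 30/7*x_1*x_2 + 180/7*x_1 + 1/14*x_2**2 + 5/14*x_2 - 3/7 → 1/14*x_2**2 + 5/14*x_2 - 3/7
  leading term x_2**2: subtract (1/14)·g_3 from 1/14*x_2**2 + 5/14*x_2 - 3/7 → 0
  remainder 0.

S(g_1,g_3): leading monomials are coprime, so the S-polynomial reduces to 0 (Buchberger's first criterion).
S(g_1,r): lcm = x_1**2. S = 30/7*x_1 + 1/14*x_2 - 1/14.
  leading term x_1: subtract (-15/7)·r from 30/7*x_1 + 1/14*x_2 - 1/14 → 1/14*x_2 - 1/14
  leading term x_2: no divisor's leading term divides it; move 1/14*x_2 to the remainder.
  leading term 1: no divisor's leading term divides it; move -1/14 to the remainder.
  remainder 1/14*x_2 - 1/14 ≠ 0; add m_5 = 1/14*x_2 - 1/14 to the basis.

S(g_2,g_3): lcm = x_1*x_2**2. S = x_1*x_2 + 6*x_1.
  leading term x_1*x_2: subtract (1)·g_2 from x_1*x_2 + 6*x_1 → 0
  remainder 0.

S(g_2,r): lcm = x_1*x_2. S = 6*x_1.
  leading term x_1: subtract (-3)·r from 6*x_1 → 0
  remainder 0.

S(g_3,r): leading monomials are coprime, so the S-polynomial reduces to 0 (Buchberger's first criterion).
S(g_1,m_5): leading monomials are coprime, so the S-polynomial reduces to 0 (Buchberger's first criterion).
S(g_2,m_5): lcm = x_1*x_2. S = 7*x_1.
  leading term x_1: subtract (-7/2)·r from 7*x_1 → 0
  remainder 0.

S(g_3,m_5): lcm = x_2**2. S = 6*x_2 - 6.
  leading term x_2: subtract (84)·m_5 from 6*x_2 - 6 → 0
  remainder 0.

S(r,m_5): leading monomials are coprime, so the S-polynomial reduces to 0 (Buchberger's first criterion).
Every S-polynomial of the final basis reduces to 0, so we have a Gröbner basis.
Inter-reduce: drop elements whose leading term is divisible by another's, tail-reduce, and make monic.
Reduced Gröbner basis: {x_1, x_2 - 1}.
The reduced Gröbner basis of I + (p) is {x_1, x_2 - 1} ≠ {1}, a proper ideal, so the enlarged system stays consistent: p is independent of I, with normal form -2*x_1.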